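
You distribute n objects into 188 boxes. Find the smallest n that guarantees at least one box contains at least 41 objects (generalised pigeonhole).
n = (41 − 1)·188 + 1 = 7521

By the generalised pigeonhole principle, to guarantee some box contains ≥ r objects we need more than (r − 1) · k objects total. Threshold: n = (r − 1) · k + 1. With r = 41 and k = 188: n = 40 · 188 + 1 = 7520 + 1 = 7521. For n = 7520 = 40 · 188, we can put exactly 40 objects in every box, avoiding 41 in any single one — so 7521 is tight.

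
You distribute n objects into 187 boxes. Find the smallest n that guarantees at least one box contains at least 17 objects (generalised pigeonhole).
n = (17 − 1)·187 + 1 = 2993

By the generalised pigeonhole principle, to guarantee some box contains ≥ r objects we need more than (r − 1) · k objects total. Threshold: n = (r − 1) · k + 1. With r = 17 and k = 187: n = 16 · 187 + 1 = 2992 + 1 = 2993. For n = 2992 = 16 · 187, we can put exactly 16 objects in every box, avoiding 17 in any single one — so 2993 is tight.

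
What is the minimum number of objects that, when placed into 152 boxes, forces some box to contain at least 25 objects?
n = (25 − 1)·152 + 1 = 3649

By the generalised pigeonhole principle, to guarantee some box contains ≥ r objects we need more than (r − 1) · k objects total. Threshold: n = (r − 1) · k + 1. With r = 25 and k = 152: n = 24 · 152 + 1 = 3648 + 1 = 3649. For n = 3648 = 24 · 152, we can put exactly 24 objects in every box, avoiding 25 in any single one — so 3649 is tight.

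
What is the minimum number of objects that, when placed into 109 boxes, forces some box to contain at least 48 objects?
n = (48 − 1)·109 + 1 = 5124

By the generalised pigeonhole principle, to guarantee some box contains ≥ r objects we need more than (r − 1) · k objects total. Threshold: n = (r − 1) · k + 1. With r = 48 and k = 109: n = 47 · 109 + 1 = 5123 + 1 = 5124. For n = 5123 = 47 · 109, we can put exactly 47 objects in every box, avoiding 48 in any single one — so 5124 is tight.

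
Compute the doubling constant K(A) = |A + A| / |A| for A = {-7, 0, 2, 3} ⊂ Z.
K = |A + A| / |A| = 10/4 = 5/2

Enumerate A + A = {a + b : a, b ∈ A}. With |A| = 4, there are |A|^2 = 16 ordered sum pairs; collecting distinct values, A + A = {-14, -7, -5, -4, 0, 2, 3, 4, 5, 6}, so |A + A| = 10. Thus K = 10/4 = 5/2. For comparison, the minimum possible |A + A| over all 4-element sets is 2·4 − 1 = 7 (so min K = 7/4), attained only by arithmetic progressions.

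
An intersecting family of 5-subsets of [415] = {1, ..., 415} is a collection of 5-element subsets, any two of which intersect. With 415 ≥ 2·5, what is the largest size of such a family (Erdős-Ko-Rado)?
max |F| = C(414, 4) = 1206363501

Erdős-Ko-Rado (1961): when n ≥ 2k, max |F| = C(n−1, k−1). The bound is attained by the star {A : i ∈ A} for any fixed i ∈ [n]. Here C(415−1, 5−1) = C(414, 4) = 1206363501.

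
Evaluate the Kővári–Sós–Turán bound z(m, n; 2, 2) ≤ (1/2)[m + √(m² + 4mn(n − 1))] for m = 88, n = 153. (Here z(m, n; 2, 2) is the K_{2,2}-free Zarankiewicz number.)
z(88, 153; 2, 2) ≤ (1/2)[88 + √(88² + 4·88·153·152)] = (1/2)[88 + √8193856] = 1475.2456

Kővári–Sós–Turán: let r_1, ..., r_88 be the row sums and z = Σ r_i the total number of 1s. Each pair of columns can share at most one row with both entries 1 (else a 2×2 all-ones block appears), so Σ_i C(r_i, 2) ≤ C(153, 2) = 11628. By convexity Σ_i C(r_i, 2) ≥ 88·C(z/88, 2) = z(z − 88)/(2·88), giving z² − 88z − 88·153·152 ≤ 0 and hence z ≤ (1/2)[88 + √(7744 + 4·2046528)] = (1/2)[88 + √8193856] ≈ (1/2)(88 + 2862.4912) = 1475.2456.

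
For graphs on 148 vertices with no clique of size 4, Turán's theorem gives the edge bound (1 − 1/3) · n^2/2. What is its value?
Turán density bound = (2/3) · 148^2/2 = 21904/3 ≈ 7301.3333

Turán's theorem: ex(n, K_{r+1}) is achieved by the complete r-partite Turán graph T(n, r) with parts as balanced as possible, and is at most (1 − 1/r) · n^2/2. For r = 3, n = 148: the density bound is (2/3) · 21904/2 = 21904/3 ≈ 7301.3333. The integer-valued extremum is e(T(148, 3)) = 7301, which is strictly less than the density bound 21904/3 since 3 ∤ 148 (the parts of T(148, 3) cannot all be equal).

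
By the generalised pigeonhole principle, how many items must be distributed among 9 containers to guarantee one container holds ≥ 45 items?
n = (45 − 1)·9 + 1 = 397

By the generalised pigeonhole principle, to guarantee some box contains ≥ r objects we need more than (r − 1) · k objects total. Threshold: n = (r − 1) · k + 1. With r = 45 and k = 9: n = 44 · 9 + 1 = 396 + 1 = 397. For n = 396 = 44 · 9, we can put exactly 44 objects in every box, avoiding 45 in any single one — so 397 is tight.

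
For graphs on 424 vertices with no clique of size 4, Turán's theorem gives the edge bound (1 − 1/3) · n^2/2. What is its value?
Turán density bound = (2/3) · 424^2/2 = 179776/3 ≈ 59925.3333

Turán's theorem: ex(n, K_{r+1}) is achieved by the complete r-partite Turán graph T(n, r) with parts as balanced as possible, and is at most (1 − 1/r) · n^2/2. For r = 3, n = 424: the density bound is (2/3) · 179776/2 = 179776/3 ≈ 59925.3333. The integer-valued extremum is e(T(424, 3)) = 59925, which is strictly less than the density bound 179776/3 since 3 ∤ 424 (the parts of T(424, 3) cannot all be equal).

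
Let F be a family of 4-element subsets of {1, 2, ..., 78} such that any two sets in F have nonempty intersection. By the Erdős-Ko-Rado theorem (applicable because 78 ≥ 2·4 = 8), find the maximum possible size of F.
max |F| = C(77, 3) = 73150

The Erdős-Ko-Rado theorem states: for n ≥ 2k, an intersecting family of k-subsets of an n-element set has size at most C(n − 1, k − 1), with equality for 'star' families {A ⊆ [n] : |A| = k, i ∈ A} (fix an element i). For n = 78, k = 4: C(77, 3) = 73150.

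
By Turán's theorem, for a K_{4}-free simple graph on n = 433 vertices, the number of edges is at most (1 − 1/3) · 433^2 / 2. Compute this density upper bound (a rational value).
Turán density bound = (2/3) · 433^2/2 = 187489/3 ≈ 62496.3333

Turán's theorem: ex(n, K_{r+1}) is achieved by the complete r-partite Turán graph T(n, r) with parts as balanced as possible, and is at most (1 − 1/r) · n^2/2. For r = 3, n = 433: the density bound is (2/3) · 187489/2 = 187489/3 ≈ 62496.3333. The integer-valued extremum is e(T(433, 3)) = 62496, which is strictly less than the density bound 187489/3 since 3 ∤ 433 (the parts of T(433, 3) cannot all be equal).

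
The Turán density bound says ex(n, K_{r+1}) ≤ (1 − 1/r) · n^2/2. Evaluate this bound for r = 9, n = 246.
Turán density bound = (8/9) · 246^2/2 = 26896

Turán's theorem: ex(n, K_{r+1}) is achieved by the complete r-partite Turán graph T(n, r) with parts as balanced as possible, and is at most (1 − 1/r) · n^2/2. For r = 9, n = 246: the density bound is (8/9) · 60516/2 = 26896. The integer-valued extremum is e(T(246, 9)) = 26895, which is strictly less than the density bound 26896 since 9 ∤ 246 (the parts of T(246, 9) cannot all be equal).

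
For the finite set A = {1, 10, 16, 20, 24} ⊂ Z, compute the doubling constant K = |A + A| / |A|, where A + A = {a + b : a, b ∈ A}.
K = |A + A| / |A| = 14/5

Enumerate A + A = {a + b : a, b ∈ A}. With |A| = 5, there are |A|^2 = 25 ordered sum pairs; collecting distinct values, A + A = {2, 11, 17, 20, 21, 25, 26, 30, 32, 34, 36, 40, 44, 48}, so |A + A| = 14. Thus K = 14/5. For comparison, the minimum possible |A + A| over all 5-element sets is 2·5 − 1 = 9 (so min K = 9/5), attained only by arithmetic progressions.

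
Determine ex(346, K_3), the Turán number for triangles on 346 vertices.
ex(346, K_3) = ⌊346^2/4⌋ = 29929

Mantel (1907): a triangle-free graph on n vertices has at most ⌊n^2/4⌋ edges, with equality for the complete bipartite graph K_{⌊n/2⌋, ⌈n/2⌉}. For n = 346: ⌊346^2/4⌋ = ⌊119716/4⌋ = 29929. The extremal graph is K_{173, 173}, which has 173·173 = 29929 edges.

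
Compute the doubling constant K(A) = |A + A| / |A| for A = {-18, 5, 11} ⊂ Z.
K = |A + A| / |A| = 6/3 = 2

Enumerate A + A = {a + b : a, b ∈ A}. With |A| = 3, there are |A|^2 = 9 ordered sum pairs; collecting distinct values, A + A = {-36, -13, -7, 10, 16, 22}, so |A + A| = 6. Thus K = 6/3 = 2. For comparison, the minimum possible |A + A| over all 3-element sets is 2·3 − 1 = 5 (so min K = 5/3), attained only by arithmetic progressions.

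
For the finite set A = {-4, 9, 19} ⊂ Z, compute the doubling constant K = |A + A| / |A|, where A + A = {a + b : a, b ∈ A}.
K = |A + A| / |A| = 6/3 = 2

Enumerate A + A = {a + b : a, b ∈ A}. With |A| = 3, there are |A|^2 = 9 ordered sum pairs; collecting distinct values, A + A = {-8, 5, 15, 18, 28, 38}, so |A + A| = 6. Thus K = 6/3 = 2. For comparison, the minimum possible |A + A| over all 3-element sets is 2·3 − 1 = 5 (so min K = 5/3), attained only by arithmetic progressions.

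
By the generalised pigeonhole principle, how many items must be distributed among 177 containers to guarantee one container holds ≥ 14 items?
n = (14 − 1)·177 + 1 = 2302

By the generalised pigeonhole principle, to guarantee some box contains ≥ r objects we need more than (r − 1) · k objects total. Threshold: n = (r − 1) · k + 1. With r = 14 and k = 177: n = 13 · 177 + 1 = 2301 + 1 = 2302. For n = 2301 = 13 · 177, we can put exactly 13 objects in every box, avoiding 14 in any single one — so 2302 is tight.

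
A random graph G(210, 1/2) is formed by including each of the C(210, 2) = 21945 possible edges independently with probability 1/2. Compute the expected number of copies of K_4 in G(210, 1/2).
E[# K_4] = C(210, 4) · (1/2)^C(4, 2) = 78738660 / 2^6 = 19684665/16 = 1230291.5625

For each 4-subset S of vertices (there are C(210, 4) = 78738660 such S), let X_S = 1 if S induces a K_4 (all C(4, 2) = 6 edges present). Then P(X_S = 1) = (1/2)^6 = 1/64. By linearity of expectation, E[# K_4] = C(210, 4) · (1/2)^6 = 78738660 / 64 = 19684665/16 = 1230291.5625.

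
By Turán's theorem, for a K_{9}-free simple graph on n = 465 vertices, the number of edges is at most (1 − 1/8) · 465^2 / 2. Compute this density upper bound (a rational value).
Turán density bound = (7/8) · 465^2/2 = 1513575/16 ≈ 94598.4375

Turán's theorem: ex(n, K_{r+1}) is achieved by the complete r-partite Turán graph T(n, r) with parts as balanced as possible, and is at most (1 − 1/r) · n^2/2. For r = 8, n = 465: the density bound is (7/8) · 216225/2 = 1513575/16 ≈ 94598.4375. The integer-valued extremum is e(T(465, 8)) = 94598, which is strictly less than the density bound 1513575/16 since 8 ∤ 465 (the parts of T(465, 8) cannot all be equal).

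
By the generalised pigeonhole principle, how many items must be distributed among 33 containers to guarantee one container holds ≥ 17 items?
n = (17 − 1)·33 + 1 = 529

By the generalised pigeonhole principle, to guarantee some box contains ≥ r objects we need more than (r − 1) · k objects total. Threshold: n = (r − 1) · k + 1. With r = 17 and k = 33: n = 16 · 33 + 1 = 528 + 1 = 529. For n = 528 = 16 · 33, we can put exactly 16 objects in every box, avoiding 17 in any single one — so 529 is tight.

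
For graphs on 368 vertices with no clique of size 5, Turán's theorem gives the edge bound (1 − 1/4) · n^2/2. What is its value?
Turán density bound = (3/4) · 368^2/2 = 50784

Turán's theorem: ex(n, K_{r+1}) is achieved by the complete r-partite Turán graph T(n, r) with parts as balanced as possible, and is at most (1 − 1/r) · n^2/2. For r = 4, n = 368: the density bound is (3/4) · 135424/2 = 50784. Since 4 ∣ 368, the Turán graph T(368, 4) has parts of equal size 92, and its edge count e(T(368, 4)) = 50784 attains the density bound exactly.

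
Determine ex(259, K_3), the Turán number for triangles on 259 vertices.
ex(259, K_3) = ⌊259^2/4⌋ = 16770

Mantel (1907): a triangle-free graph on n vertices has at most ⌊n^2/4⌋ edges, with equality for the complete bipartite graph K_{⌊n/2⌋, ⌈n/2⌉}. For n = 259: ⌊259^2/4⌋ = ⌊67081/4⌋ = 16770. The extremal graph is K_{129, 130}, which has 129·130 = 16770 edges.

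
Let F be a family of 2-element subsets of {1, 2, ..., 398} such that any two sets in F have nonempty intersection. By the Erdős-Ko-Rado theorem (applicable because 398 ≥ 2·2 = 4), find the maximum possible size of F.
max |F| = C(397, 1) = 397

Erdős-Ko-Rado (1961): when n ≥ 2k, max |F| = C(n−1, k−1). The bound is attained by the star {A : i ∈ A} for any fixed i ∈ [n]. Here C(398−1, 2−1) = C(397, 1) = 397.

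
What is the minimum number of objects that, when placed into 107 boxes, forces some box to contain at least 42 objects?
n = (42 − 1)·107 + 1 = 4388

By the generalised pigeonhole principle, to guarantee some box contains ≥ r objects we need more than (r − 1) · k objects total. Threshold: n = (r − 1) · k + 1. With r = 42 and k = 107: n = 41 · 107 + 1 = 4387 + 1 = 4388. For n = 4387 = 41 · 107, we can put exactly 41 objects in every box, avoiding 42 in any single one — so 4388 is tight.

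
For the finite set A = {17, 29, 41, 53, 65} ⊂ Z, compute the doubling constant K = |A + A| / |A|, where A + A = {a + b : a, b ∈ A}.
K = |A + A| / |A| = 9/5

Enumerate A + A = {a + b : a, b ∈ A}. With |A| = 5, there are |A|^2 = 25 ordered sum pairs; collecting distinct values, A + A = {34, 46, 58, 70, 82, 94, 106, 118, 130}, so |A + A| = 9. Thus K = 9/5. Here |A + A| = 2|A| − 1 = 9, the minimum possible — so K = 9/5 is minimal, which holds iff A is an arithmetic progression.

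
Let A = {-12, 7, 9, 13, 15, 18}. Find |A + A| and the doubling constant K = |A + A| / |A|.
K = |A + A| / |A| = 20/6 = 10/3

Enumerate A + A = {a + b : a, b ∈ A}. With |A| = 6, there are |A|^2 = 36 ordered sum pairs; collecting distinct values, A + A = {-24, -5, -3, 1, 3, 6, 14, 16, 18, 20, 22, 24, 25, 26, 27, 28, 30, 31, 33, 36}, so |A + A| = 20. Thus K = 20/6 = 10/3. For comparison, the minimum possible |A + A| over all 6-element sets is 2·6 − 1 = 11 (so min K = 11/6), attained only by arithmetic progressions.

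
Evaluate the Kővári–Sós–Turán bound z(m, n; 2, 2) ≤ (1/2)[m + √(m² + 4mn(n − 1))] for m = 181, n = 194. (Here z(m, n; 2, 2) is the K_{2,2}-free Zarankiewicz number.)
z(181, 194; 2, 2) ≤ (1/2)[181 + √(181² + 4·181·194·193)] = (1/2)[181 + √27140769] = 2695.3402

Kővári–Sós–Turán: let r_1, ..., r_181 be the row sums and z = Σ r_i the total number of 1s. Each pair of columns can share at most one row with both entries 1 (else a 2×2 all-ones block appears), so Σ_i C(r_i, 2) ≤ C(194, 2) = 18721. By convexity Σ_i C(r_i, 2) ≥ 181·C(z/181, 2) = z(z − 181)/(2·181), giving z² − 181z − 181·194·193 ≤ 0 and hence z ≤ (1/2)[181 + √(32761 + 4·6777002)] = (1/2)[181 + √27140769] ≈ (1/2)(181 + 5209.6803) = 2695.3402.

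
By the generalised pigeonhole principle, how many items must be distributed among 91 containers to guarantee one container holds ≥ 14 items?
n = (14 − 1)·91 + 1 = 1184

By the generalised pigeonhole principle, to guarantee some box contains ≥ r objects we need more than (r − 1) · k objects total. Threshold: n = (r − 1) · k + 1. With r = 14 and k = 91: n = 13 · 91 + 1 = 1183 + 1 = 1184. For n = 1183 = 13 · 91, we can put exactly 13 objects in every box, avoiding 14 in any single one — so 1184 is tight.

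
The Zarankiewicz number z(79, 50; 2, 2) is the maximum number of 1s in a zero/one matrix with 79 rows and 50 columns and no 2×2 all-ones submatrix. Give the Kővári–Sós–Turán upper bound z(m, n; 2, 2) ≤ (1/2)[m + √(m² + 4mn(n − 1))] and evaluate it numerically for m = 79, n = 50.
z(79, 50; 2, 2) ≤ (1/2)[79 + √(79² + 4·79·50·49)] = (1/2)[79 + √780441] = 481.2129

Kővári–Sós–Turán: let r_1, ..., r_79 be the row sums and z = Σ r_i the total number of 1s. Each pair of columns can share at most one row with both entries 1 (else a 2×2 all-ones block appears), so Σ_i C(r_i, 2) ≤ C(50, 2) = 1225. By convexity Σ_i C(r_i, 2) ≥ 79·C(z/79, 2) = z(z − 79)/(2·79), giving z² − 79z − 79·50·49 ≤ 0 and hence z ≤ (1/2)[79 + √(6241 + 4·193550)] = (1/2)[79 + √780441] ≈ (1/2)(79 + 883.4257) = 481.2129.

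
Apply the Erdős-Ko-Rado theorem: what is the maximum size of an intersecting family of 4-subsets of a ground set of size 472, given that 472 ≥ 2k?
max |F| = C(471, 3) = 17303755

The Erdős-Ko-Rado theorem states: for n ≥ 2k, an intersecting family of k-subsets of an n-element set has size at most C(n − 1, k − 1), with equality for 'star' families {A ⊆ [n] : |A| = k, i ∈ A} (fix an element i). For n = 472, k = 4: C(471, 3) = 17303755.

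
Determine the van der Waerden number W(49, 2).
W(49, 2) = 49 + 1 = 50

A 2-term AP is any pair of integers, so a monochromatic 2-AP exists iff some colour is used at least twice. With 49 colours, the colouring i ↦ i on {1, ..., 49} uses each colour once, avoiding any monochromatic pair, so W(49, 2) > 49. For {1, ..., 50}, pigeonhole forces two integers of the same colour, which form a monochromatic 2-AP. Hence W(49, 2) = 50.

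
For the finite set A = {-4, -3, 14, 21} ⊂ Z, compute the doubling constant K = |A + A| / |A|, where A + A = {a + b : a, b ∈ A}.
K = |A + A| / |A| = 10/4 = 5/2

Enumerate A + A = {a + b : a, b ∈ A}. With |A| = 4, there are |A|^2 = 16 ordered sum pairs; collecting distinct values, A + A = {-8, -7, -6, 10, 11, 17, 18, 28, 35, 42}, so |A + A| = 10. Thus K = 10/4 = 5/2. For comparison, the minimum possible |A + A| over all 4-element sets is 2·4 − 1 = 7 (so min K = 7/4), attained only by arithmetic progressions.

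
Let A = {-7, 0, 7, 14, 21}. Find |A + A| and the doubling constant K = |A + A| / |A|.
K = |A + A| / |A| = 9/5

Enumerate A + A = {a + b : a, b ∈ A}. With |A| = 5, there are |A|^2 = 25 ordered sum pairs; collecting distinct values, A + A = {-14, -7, 0, 7, 14, 21, 28, 35, 42}, so |A + A| = 9. Thus K = 9/5. Here |A + A| = 2|A| − 1 = 9, the minimum possible — so K = 9/5 is minimal, which holds iff A is an arithmetic progression.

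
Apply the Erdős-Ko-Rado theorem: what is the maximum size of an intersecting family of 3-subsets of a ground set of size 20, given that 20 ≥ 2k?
max |F| = C(19, 2) = 171

The Erdős-Ko-Rado theorem states: for n ≥ 2k, an intersecting family of k-subsets of an n-element set has size at most C(n − 1, k − 1), with equality for 'star' families {A ⊆ [n] : |A| = k, i ∈ A} (fix an element i). For n = 20, k = 3: C(19, 2) = 171.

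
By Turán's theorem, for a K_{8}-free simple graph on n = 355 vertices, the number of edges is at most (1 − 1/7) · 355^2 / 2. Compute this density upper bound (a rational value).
Turán density bound = (6/7) · 355^2/2 = 378075/7 ≈ 54010.7143

Turán's theorem: ex(n, K_{r+1}) is achieved by the complete r-partite Turán graph T(n, r) with parts as balanced as possible, and is at most (1 − 1/r) · n^2/2. For r = 7, n = 355: the density bound is (6/7) · 126025/2 = 378075/7 ≈ 54010.7143. The integer-valued extremum is e(T(355, 7)) = 54010, which is strictly less than the density bound 378075/7 since 7 ∤ 355 (the parts of T(355, 7) cannot all be equal).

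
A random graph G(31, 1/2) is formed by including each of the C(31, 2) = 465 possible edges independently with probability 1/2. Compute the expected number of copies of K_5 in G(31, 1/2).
E[# K_5] = C(31, 5) · (1/2)^C(5, 2) = 169911 / 2^10 ≈ 165.928711

For each 5-subset S of vertices (there are C(31, 5) = 169911 such S), let X_S = 1 if S induces a K_5 (all C(5, 2) = 10 edges present). Then P(X_S = 1) = (1/2)^10 = 1/1024. By linearity of expectation, E[# K_5] = C(31, 5) · (1/2)^10 = 169911 / 1024 ≈ 165.928711.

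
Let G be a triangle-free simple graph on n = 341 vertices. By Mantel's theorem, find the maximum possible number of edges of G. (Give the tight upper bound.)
ex(341, K_3) = ⌊341^2/4⌋ = 29070

Mantel (1907): a triangle-free graph on n vertices has at most ⌊n^2/4⌋ edges, with equality for the complete bipartite graph K_{⌊n/2⌋, ⌈n/2⌉}. For n = 341: ⌊341^2/4⌋ = ⌊116281/4⌋ = 29070. The extremal graph is K_{170, 171}, which has 170·171 = 29070 edges.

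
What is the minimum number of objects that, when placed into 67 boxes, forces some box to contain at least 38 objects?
n = (38 − 1)·67 + 1 = 2480

By the generalised pigeonhole principle, to guarantee some box contains ≥ r objects we need more than (r − 1) · k objects total. Threshold: n = (r − 1) · k + 1. With r = 38 and k = 67: n = 37 · 67 + 1 = 2479 + 1 = 2480. For n = 2479 = 37 · 67, we can put exactly 37 objects in every box, avoiding 38 in any single one — so 2480 is tight.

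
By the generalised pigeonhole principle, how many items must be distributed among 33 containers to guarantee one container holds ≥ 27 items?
n = (27 − 1)·33 + 1 = 859

By the generalised pigeonhole principle, to guarantee some box contains ≥ r objects we need more than (r − 1) · k objects total. Threshold: n = (r − 1) · k + 1. With r = 27 and k = 33: n = 26 · 33 + 1 = 858 + 1 = 859. For n = 858 = 26 · 33, we can put exactly 26 objects in every box, avoiding 27 in any single one — so 859 is tight.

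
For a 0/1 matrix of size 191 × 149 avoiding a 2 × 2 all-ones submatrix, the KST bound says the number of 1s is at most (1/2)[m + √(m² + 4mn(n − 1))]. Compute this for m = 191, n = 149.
z(191, 149; 2, 2) ≤ (1/2)[191 + √(191² + 4·191·149·148)] = (1/2)[191 + √16884209] = 2150.02

Kővári–Sós–Turán: let r_1, ..., r_191 be the row sums and z = Σ r_i the total number of 1s. Each pair of columns can share at most one row with both entries 1 (else a 2×2 all-ones block appears), so Σ_i C(r_i, 2) ≤ C(149, 2) = 11026. By convexity Σ_i C(r_i, 2) ≥ 191·C(z/191, 2) = z(z − 191)/(2·191), giving z² − 191z − 191·149·148 ≤ 0 and hence z ≤ (1/2)[191 + √(36481 + 4·4211932)] = (1/2)[191 + √16884209] ≈ (1/2)(191 + 4109.0399) = 2150.02.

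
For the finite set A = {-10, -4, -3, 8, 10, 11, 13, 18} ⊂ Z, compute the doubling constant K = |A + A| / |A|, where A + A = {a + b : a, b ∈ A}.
K = |A + A| / |A| = 32/8 = 4

Enumerate A + A = {a + b : a, b ∈ A}. With |A| = 8, there are |A|^2 = 64 ordered sum pairs; collecting distinct values, A + A = {-20, -14, -13, -8, -7, -6, -2, 0, 1, 3, 4, 5, 6, 7, 8, 9, 10, 14, 15, 16, 18, 19, 20, 21, 22, 23, 24, 26, 28, 29, 31, 36}, so |A + A| = 32. Thus K = 32/8 = 4. For comparison, the minimum possible |A + A| over all 8-element sets is 2·8 − 1 = 15 (so min K = 15/8), attained only by arithmetic progressions.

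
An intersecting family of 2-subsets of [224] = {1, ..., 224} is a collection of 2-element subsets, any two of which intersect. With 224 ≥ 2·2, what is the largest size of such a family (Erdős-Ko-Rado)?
max |F| = C(223, 1) = 223

Erdős-Ko-Rado (1961): when n ≥ 2k, max |F| = C(n−1, k−1). The bound is attained by the star {A : i ∈ A} for any fixed i ∈ [n]. Here C(224−1, 2−1) = C(223, 1) = 223.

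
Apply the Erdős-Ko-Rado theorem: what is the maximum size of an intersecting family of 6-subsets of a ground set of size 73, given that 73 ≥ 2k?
max |F| = C(72, 5) = 13991544

Erdős-Ko-Rado (1961): when n ≥ 2k, max |F| = C(n−1, k−1). The bound is attained by the star {A : i ∈ A} for any fixed i ∈ [n]. Here C(73−1, 6−1) = C(72, 5) = 13991544.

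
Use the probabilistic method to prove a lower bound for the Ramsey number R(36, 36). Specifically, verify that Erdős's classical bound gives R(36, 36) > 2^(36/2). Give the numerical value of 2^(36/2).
2^(36/2) = 262144; so R(36, 36) > 262144

Colour each edge of K_n uniformly at random with red/blue. The expected number of monochromatic K_36 is C(n, 36) · 2 · 2^(−C(36,2)). If C(n, 36) · 2^(1 − C(36,2)) < 1, then with positive probability no monochromatic K_36 exists, so R(36, 36) > n. The standard estimate C(n, 36) ≤ n^36/36! shows this inequality holds whenever n ≤ 2^(36/2) (since 36! · 2^(C(36,2) − 1) > 2^(36^2/2) ≥ n^36). Hence R(36, 36) > 2^(36/2) = 262144.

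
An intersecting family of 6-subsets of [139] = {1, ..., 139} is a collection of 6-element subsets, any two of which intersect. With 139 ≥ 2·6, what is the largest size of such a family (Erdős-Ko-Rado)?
max |F| = C(138, 5) = 387610812

The Erdős-Ko-Rado theorem states: for n ≥ 2k, an intersecting family of k-subsets of an n-element set has size at most C(n − 1, k − 1), with equality for 'star' families {A ⊆ [n] : |A| = k, i ∈ A} (fix an element i). For n = 139, k = 6: C(138, 5) = 387610812.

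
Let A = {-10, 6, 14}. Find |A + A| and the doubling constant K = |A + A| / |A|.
K = |A + A| / |A| = 6/3 = 2

Enumerate A + A = {a + b : a, b ∈ A}. With |A| = 3, there are |A|^2 = 9 ordered sum pairs; collecting distinct values, A + A = {-20, -4, 4, 12, 20, 28}, so |A + A| = 6. Thus K = 6/3 = 2. For comparison, the minimum possible |A + A| over all 3-element sets is 2·3 − 1 = 5 (so min K = 5/3), attained only by arithmetic progressions.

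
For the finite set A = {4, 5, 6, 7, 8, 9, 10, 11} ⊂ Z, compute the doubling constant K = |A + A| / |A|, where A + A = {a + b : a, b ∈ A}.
K = |A + A| / |A| = 15/8

Enumerate A + A = {a + b : a, b ∈ A}. With |A| = 8, there are |A|^2 = 64 ordered sum pairs; collecting distinct values, A + A = {8, 9, 10, 11, 12, 13, 14, 15, 16, 17, 18, 19, 20, 21, 22}, so |A + A| = 15. Thus K = 15/8. Here |A + A| = 2|A| − 1 = 15, the minimum possible — so K = 15/8 is minimal, which holds iff A is an arithmetic progression.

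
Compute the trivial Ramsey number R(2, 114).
R(2, 114) = 114

R(2, k) = k for all k ≥ 2: in a 2-colouring of K_k, either some edge is red (a red K_2) or all edges are blue (a blue K_k). And K_{113} coloured all-blue has no blue K_114, so R(2, 114) > 113. Hence R(2, 114) = 114.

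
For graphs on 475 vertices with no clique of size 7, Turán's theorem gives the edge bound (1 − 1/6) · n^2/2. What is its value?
Turán density bound = (5/6) · 475^2/2 = 1128125/12 ≈ 94010.4167

Turán's theorem: ex(n, K_{r+1}) is achieved by the complete r-partite Turán graph T(n, r) with parts as balanced as possible, and is at most (1 − 1/r) · n^2/2. For r = 6, n = 475: the density bound is (5/6) · 225625/2 = 1128125/12 ≈ 94010.4167. The integer-valued extremum is e(T(475, 6)) = 94010, which is strictly less than the density bound 1128125/12 since 6 ∤ 475 (the parts of T(475, 6) cannot all be equal).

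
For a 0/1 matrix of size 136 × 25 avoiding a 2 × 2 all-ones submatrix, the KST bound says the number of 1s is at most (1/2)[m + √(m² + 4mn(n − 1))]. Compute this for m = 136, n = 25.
z(136, 25; 2, 2) ≤ (1/2)[136 + √(136² + 4·136·25·24)] = (1/2)[136 + √344896] = 361.6392

Kővári–Sós–Turán: let r_1, ..., r_136 be the row sums and z = Σ r_i the total number of 1s. Each pair of columns can share at most one row with both entries 1 (else a 2×2 all-ones block appears), so Σ_i C(r_i, 2) ≤ C(25, 2) = 300. By convexity Σ_i C(r_i, 2) ≥ 136·C(z/136, 2) = z(z − 136)/(2·136), giving z² − 136z − 136·25·24 ≤ 0 and hence z ≤ (1/2)[136 + √(18496 + 4·81600)] = (1/2)[136 + √344896] ≈ (1/2)(136 + 587.2785) = 361.6392.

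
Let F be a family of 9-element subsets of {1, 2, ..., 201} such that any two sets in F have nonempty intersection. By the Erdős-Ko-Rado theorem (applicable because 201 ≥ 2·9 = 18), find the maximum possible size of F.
max |F| = C(200, 8) = 55098996177225

Erdős-Ko-Rado (1961): when n ≥ 2k, max |F| = C(n−1, k−1). The bound is attained by the star {A : i ∈ A} for any fixed i ∈ [n]. Here C(201−1, 9−1) = C(200, 8) = 55098996177225.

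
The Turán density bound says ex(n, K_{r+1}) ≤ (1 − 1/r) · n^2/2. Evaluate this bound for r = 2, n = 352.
Turán density bound = (1/2) · 352^2/2 = 30976

Turán's theorem: ex(n, K_{r+1}) is achieved by the complete r-partite Turán graph T(n, r) with parts as balanced as possible, and is at most (1 − 1/r) · n^2/2. For r = 2, n = 352: the density bound is (1/2) · 123904/2 = 30976. Since 2 ∣ 352, the Turán graph T(352, 2) has parts of equal size 176, and its edge count e(T(352, 2)) = 30976 attains the density bound exactly.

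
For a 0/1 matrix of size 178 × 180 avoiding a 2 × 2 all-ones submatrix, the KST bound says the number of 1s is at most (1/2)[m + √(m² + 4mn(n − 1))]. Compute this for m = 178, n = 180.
z(178, 180; 2, 2) ≤ (1/2)[178 + √(178² + 4·178·180·179)] = (1/2)[178 + √22972324] = 2485.4726

Kővári–Sós–Turán: let r_1, ..., r_178 be the row sums and z = Σ r_i the total number of 1s. Each pair of columns can share at most one row with both entries 1 (else a 2×2 all-ones block appears), so Σ_i C(r_i, 2) ≤ C(180, 2) = 16110. By convexity Σ_i C(r_i, 2) ≥ 178·C(z/178, 2) = z(z − 178)/(2·178), giving z² − 178z − 178·180·179 ≤ 0 and hence z ≤ (1/2)[178 + √(31684 + 4·5735160)] = (1/2)[178 + √22972324] ≈ (1/2)(178 + 4792.9452) = 2485.4726.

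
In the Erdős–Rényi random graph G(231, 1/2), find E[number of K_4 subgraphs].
E[# K_4] = C(231, 4) · (1/2)^C(4, 2) = 115584315 / 2^6 = 1806004.921875

For each 4-subset S of vertices (there are C(231, 4) = 115584315 such S), let X_S = 1 if S induces a K_4 (all C(4, 2) = 6 edges present). Then P(X_S = 1) = (1/2)^6 = 1/64. By linearity of expectation, E[# K_4] = C(231, 4) · (1/2)^6 = 115584315 / 64 = 1806004.921875.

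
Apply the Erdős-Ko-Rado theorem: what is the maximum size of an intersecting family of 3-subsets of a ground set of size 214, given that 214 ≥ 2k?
max |F| = C(213, 2) = 22578

The Erdős-Ko-Rado theorem states: for n ≥ 2k, an intersecting family of k-subsets of an n-element set has size at most C(n − 1, k − 1), with equality for 'star' families {A ⊆ [n] : |A| = k, i ∈ A} (fix an element i). For n = 214, k = 3: C(213, 2) = 22578.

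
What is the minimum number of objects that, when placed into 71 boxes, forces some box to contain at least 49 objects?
n = (49 − 1)·71 + 1 = 3409

By the generalised pigeonhole principle, to guarantee some box contains ≥ r objects we need more than (r − 1) · k objects total. Threshold: n = (r − 1) · k + 1. With r = 49 and k = 71: n = 48 · 71 + 1 = 3408 + 1 = 3409. For n = 3408 = 48 · 71, we can put exactly 48 objects in every box, avoiding 49 in any single one — so 3409 is tight.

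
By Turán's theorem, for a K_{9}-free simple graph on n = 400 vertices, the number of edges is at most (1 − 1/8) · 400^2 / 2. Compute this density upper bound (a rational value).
Turán density bound = (7/8) · 400^2/2 = 70000

Turán's theorem: ex(n, K_{r+1}) is achieved by the complete r-partite Turán graph T(n, r) with parts as balanced as possible, and is at most (1 − 1/r) · n^2/2. For r = 8, n = 400: the density bound is (7/8) · 160000/2 = 70000. Since 8 ∣ 400, the Turán graph T(400, 8) has parts of equal size 50, and its edge count e(T(400, 8)) = 70000 attains the density bound exactly.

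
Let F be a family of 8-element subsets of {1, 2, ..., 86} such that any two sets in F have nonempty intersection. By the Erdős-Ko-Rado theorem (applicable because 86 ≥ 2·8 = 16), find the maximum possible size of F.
max |F| = C(85, 7) = 4935847320

Erdős-Ko-Rado (1961): when n ≥ 2k, max |F| = C(n−1, k−1). The bound is attained by the star {A : i ∈ A} for any fixed i ∈ [n]. Here C(86−1, 8−1) = C(85, 7) = 4935847320.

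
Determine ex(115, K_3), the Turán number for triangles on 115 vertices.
ex(115, K_3) = ⌊115^2/4⌋ = 3306

Mantel (1907): a triangle-free graph on n vertices has at most ⌊n^2/4⌋ edges, with equality for the complete bipartite graph K_{⌊n/2⌋, ⌈n/2⌉}. For n = 115: ⌊115^2/4⌋ = ⌊13225/4⌋ = 3306. The extremal graph is K_{57, 58}, which has 57·58 = 3306 edges.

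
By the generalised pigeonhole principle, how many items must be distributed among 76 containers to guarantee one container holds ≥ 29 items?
n = (29 − 1)·76 + 1 = 2129

By the generalised pigeonhole principle, to guarantee some box contains ≥ r objects we need more than (r − 1) · k objects total. Threshold: n = (r − 1) · k + 1. With r = 29 and k = 76: n = 28 · 76 + 1 = 2128 + 1 = 2129. For n = 2128 = 28 · 76, we can put exactly 28 objects in every box, avoiding 29 in any single one — so 2129 is tight.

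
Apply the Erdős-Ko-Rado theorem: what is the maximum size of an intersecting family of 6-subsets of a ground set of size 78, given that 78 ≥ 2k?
max |F| = C(77, 5) = 19757815

The Erdős-Ko-Rado theorem states: for n ≥ 2k, an intersecting family of k-subsets of an n-element set has size at most C(n − 1, k − 1), with equality for 'star' families {A ⊆ [n] : |A| = k, i ∈ A} (fix an element i). For n = 78, k = 6: C(77, 5) = 19757815.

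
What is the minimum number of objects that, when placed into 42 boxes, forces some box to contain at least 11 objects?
n = (11 − 1)·42 + 1 = 421

By the generalised pigeonhole principle, to guarantee some box contains ≥ r objects we need more than (r − 1) · k objects total. Threshold: n = (r − 1) · k + 1. With r = 11 and k = 42: n = 10 · 42 + 1 = 420 + 1 = 421. For n = 420 = 10 · 42, we can put exactly 10 objects in every box, avoiding 11 in any single one — so 421 is tight.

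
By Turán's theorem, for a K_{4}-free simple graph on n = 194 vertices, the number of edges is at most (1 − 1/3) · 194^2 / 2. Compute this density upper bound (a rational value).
Turán density bound = (2/3) · 194^2/2 = 37636/3 ≈ 12545.3333

Turán's theorem: ex(n, K_{r+1}) is achieved by the complete r-partite Turán graph T(n, r) with parts as balanced as possible, and is at most (1 − 1/r) · n^2/2. For r = 3, n = 194: the density bound is (2/3) · 37636/2 = 37636/3 ≈ 12545.3333. The integer-valued extremum is e(T(194, 3)) = 12545, which is strictly less than the density bound 37636/3 since 3 ∤ 194 (the parts of T(194, 3) cannot all be equal).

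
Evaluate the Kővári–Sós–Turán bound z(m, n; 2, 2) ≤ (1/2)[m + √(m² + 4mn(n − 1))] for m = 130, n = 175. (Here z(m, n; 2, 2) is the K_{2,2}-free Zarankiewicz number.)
z(130, 175; 2, 2) ≤ (1/2)[130 + √(130² + 4·130·175·174)] = (1/2)[130 + √15850900] = 2055.6594

Kővári–Sós–Turán: let r_1, ..., r_130 be the row sums and z = Σ r_i the total number of 1s. Each pair of columns can share at most one row with both entries 1 (else a 2×2 all-ones block appears), so Σ_i C(r_i, 2) ≤ C(175, 2) = 15225. By convexity Σ_i C(r_i, 2) ≥ 130·C(z/130, 2) = z(z − 130)/(2·130), giving z² − 130z − 130·175·174 ≤ 0 and hence z ≤ (1/2)[130 + √(16900 + 4·3958500)] = (1/2)[130 + √15850900] ≈ (1/2)(130 + 3981.3189) = 2055.6594.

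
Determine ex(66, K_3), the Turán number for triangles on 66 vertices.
ex(66, K_3) = ⌊66^2/4⌋ = 1089

Mantel (1907): a triangle-free graph on n vertices has at most ⌊n^2/4⌋ edges, with equality for the complete bipartite graph K_{⌊n/2⌋, ⌈n/2⌉}. For n = 66: ⌊66^2/4⌋ = ⌊4356/4⌋ = 1089. The extremal graph is K_{33, 33}, which has 33·33 = 1089 edges.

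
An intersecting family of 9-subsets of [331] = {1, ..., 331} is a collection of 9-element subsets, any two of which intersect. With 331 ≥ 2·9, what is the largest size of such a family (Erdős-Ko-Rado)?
max |F| = C(330, 8) = 3202280747619525

Erdős-Ko-Rado (1961): when n ≥ 2k, max |F| = C(n−1, k−1). The bound is attained by the star {A : i ∈ A} for any fixed i ∈ [n]. Here C(331−1, 9−1) = C(330, 8) = 3202280747619525.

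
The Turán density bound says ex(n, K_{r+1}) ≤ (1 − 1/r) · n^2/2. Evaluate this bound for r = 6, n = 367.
Turán density bound = (5/6) · 367^2/2 = 673445/12 ≈ 56120.4167

Turán's theorem: ex(n, K_{r+1}) is achieved by the complete r-partite Turán graph T(n, r) with parts as balanced as possible, and is at most (1 − 1/r) · n^2/2. For r = 6, n = 367: the density bound is (5/6) · 134689/2 = 673445/12 ≈ 56120.4167. The integer-valued extremum is e(T(367, 6)) = 56120, which is strictly less than the density bound 673445/12 since 6 ∤ 367 (the parts of T(367, 6) cannot all be equal).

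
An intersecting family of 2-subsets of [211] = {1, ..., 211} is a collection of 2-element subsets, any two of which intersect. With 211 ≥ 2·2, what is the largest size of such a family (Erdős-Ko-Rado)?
max |F| = C(210, 1) = 210

Erdős-Ko-Rado (1961): when n ≥ 2k, max |F| = C(n−1, k−1). The bound is attained by the star {A : i ∈ A} for any fixed i ∈ [n]. Here C(211−1, 2−1) = C(210, 1) = 210.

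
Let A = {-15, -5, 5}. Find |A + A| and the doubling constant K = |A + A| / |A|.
K = |A + A| / |A| = 5/3

Enumerate A + A = {a + b : a, b ∈ A}. With |A| = 3, there are |A|^2 = 9 ordered sum pairs; collecting distinct values, A + A = {-30, -20, -10, 0, 10}, so |A + A| = 5. Thus K = 5/3. Here |A + A| = 2|A| − 1 = 5, the minimum possible — so K = 5/3 is minimal, which holds iff A is an arithmetic progression.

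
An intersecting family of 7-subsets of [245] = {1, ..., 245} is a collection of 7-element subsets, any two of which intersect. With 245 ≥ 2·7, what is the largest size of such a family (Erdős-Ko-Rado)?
max |F| = C(244, 6) = 275489565912

The Erdős-Ko-Rado theorem states: for n ≥ 2k, an intersecting family of k-subsets of an n-element set has size at most C(n − 1, k − 1), with equality for 'star' families {A ⊆ [n] : |A| = k, i ∈ A} (fix an element i). For n = 245, k = 7: C(244, 6) = 275489565912.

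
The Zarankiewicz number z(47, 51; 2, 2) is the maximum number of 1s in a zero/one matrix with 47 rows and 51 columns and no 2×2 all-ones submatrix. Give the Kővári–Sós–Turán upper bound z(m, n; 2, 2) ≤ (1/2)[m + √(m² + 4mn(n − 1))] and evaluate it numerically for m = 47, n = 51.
z(47, 51; 2, 2) ≤ (1/2)[47 + √(47² + 4·47·51·50)] = (1/2)[47 + √481609] = 370.4903

Kővári–Sós–Turán: let r_1, ..., r_47 be the row sums and z = Σ r_i the total number of 1s. Each pair of columns can share at most one row with both entries 1 (else a 2×2 all-ones block appears), so Σ_i C(r_i, 2) ≤ C(51, 2) = 1275. By convexity Σ_i C(r_i, 2) ≥ 47·C(z/47, 2) = z(z − 47)/(2·47), giving z² − 47z − 47·51·50 ≤ 0 and hence z ≤ (1/2)[47 + √(2209 + 4·119850)] = (1/2)[47 + √481609] ≈ (1/2)(47 + 693.9805) = 370.4903.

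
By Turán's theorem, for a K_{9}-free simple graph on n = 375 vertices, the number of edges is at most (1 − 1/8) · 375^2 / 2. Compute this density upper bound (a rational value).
Turán density bound = (7/8) · 375^2/2 = 984375/16 ≈ 61523.4375

Turán's theorem: ex(n, K_{r+1}) is achieved by the complete r-partite Turán graph T(n, r) with parts as balanced as possible, and is at most (1 − 1/r) · n^2/2. For r = 8, n = 375: the density bound is (7/8) · 140625/2 = 984375/16 ≈ 61523.4375. The integer-valued extremum is e(T(375, 8)) = 61523, which is strictly less than the density bound 984375/16 since 8 ∤ 375 (the parts of T(375, 8) cannot all be equal).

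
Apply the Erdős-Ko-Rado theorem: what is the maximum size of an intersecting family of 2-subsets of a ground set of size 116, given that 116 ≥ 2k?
max |F| = C(115, 1) = 115

The Erdős-Ko-Rado theorem states: for n ≥ 2k, an intersecting family of k-subsets of an n-element set has size at most C(n − 1, k − 1), with equality for 'star' families {A ⊆ [n] : |A| = k, i ∈ A} (fix an element i). For n = 116, k = 2: C(115, 1) = 115.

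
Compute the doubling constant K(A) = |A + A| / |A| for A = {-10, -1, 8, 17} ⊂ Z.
K = |A + A| / |A| = 7/4

Enumerate A + A = {a + b : a, b ∈ A}. With |A| = 4, there are |A|^2 = 16 ordered sum pairs; collecting distinct values, A + A = {-20, -11, -2, 7, 16, 25, 34}, so |A + A| = 7. Thus K = 7/4. Here |A + A| = 2|A| − 1 = 7, the minimum possible — so K = 7/4 is minimal, which holds iff A is an arithmetic progression.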